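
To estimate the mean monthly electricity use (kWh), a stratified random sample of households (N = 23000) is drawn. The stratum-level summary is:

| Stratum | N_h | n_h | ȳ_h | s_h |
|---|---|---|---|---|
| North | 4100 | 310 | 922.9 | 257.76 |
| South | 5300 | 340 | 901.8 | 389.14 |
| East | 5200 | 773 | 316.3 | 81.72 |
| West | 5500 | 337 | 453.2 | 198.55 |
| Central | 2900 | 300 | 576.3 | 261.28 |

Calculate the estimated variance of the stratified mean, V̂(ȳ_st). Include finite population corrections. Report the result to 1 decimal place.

V̂(ȳ_st) ≈ 38.3

V̂(ȳ_st) = Σ W_h² (1 − n_h/N_h) s_h²/n_h, with W_h = N_h/N and N = 23000:
  stratum North: (4100/23000)²·(1 − 310/4100)·257.76²/310 = 6.29559
  stratum South: (5300/23000)²·(1 − 340/5300)·389.14²/340 = 22.1327
  stratum East: (5200/23000)²·(1 − 773/5200)·81.72²/773 = 0.375954
  stratum West: (5500/23000)²·(1 − 337/5500)·198.55²/337 = 6.27941
  stratum Central: (2900/23000)²·(1 − 300/2900)·261.28²/300 = 3.24345
V̂(ȳ_st) = 38.3271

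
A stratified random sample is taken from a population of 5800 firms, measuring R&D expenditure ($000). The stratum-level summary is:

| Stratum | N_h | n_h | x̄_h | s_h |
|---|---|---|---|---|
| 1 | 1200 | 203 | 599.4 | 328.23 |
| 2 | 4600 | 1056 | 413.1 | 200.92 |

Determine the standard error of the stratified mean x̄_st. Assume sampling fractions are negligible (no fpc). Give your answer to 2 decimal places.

SE(x̄_st) ≈ 6.84

V̂(x̄_st) = Σ W_h² s_h²/n_h, with W_h = N_h/N and N = 5800:
  stratum 1: (1200/5800)²·328.23²/203 = 22.7178
  stratum 2: (4600/5800)²·200.92²/1056 = 24.046
V̂(x̄_st) = 46.7638
SE(x̄_st) = √46.7638 = 6.83841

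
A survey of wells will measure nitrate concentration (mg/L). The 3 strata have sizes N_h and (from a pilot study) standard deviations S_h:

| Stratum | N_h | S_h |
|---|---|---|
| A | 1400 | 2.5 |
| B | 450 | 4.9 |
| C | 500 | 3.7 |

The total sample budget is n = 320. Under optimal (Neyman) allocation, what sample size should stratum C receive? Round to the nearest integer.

Neyman allocation: n_h = n · N_h S_h / Σ N_i S_i, with n = 320.
  stratum A: N_h·S_h = 1400·2.5 = 3500.00
  stratum B: N_h·S_h = 450·4.9 = 2205.00
  stratum C: N_h·S_h = 500·3.7 = 1850.00
Σ N_h S_h = 7555.00
n for stratum C = 320·1850.00/7555.00 = 78.359 → 78

78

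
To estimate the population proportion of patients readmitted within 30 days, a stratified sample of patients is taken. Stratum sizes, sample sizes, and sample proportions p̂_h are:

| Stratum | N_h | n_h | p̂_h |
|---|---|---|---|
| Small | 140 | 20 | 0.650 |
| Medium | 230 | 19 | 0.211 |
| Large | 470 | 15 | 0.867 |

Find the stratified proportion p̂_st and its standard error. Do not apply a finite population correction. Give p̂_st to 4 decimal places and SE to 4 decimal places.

N = 840; stratum weights W_h = N_h/N.
p̂_st = Σ W_h p̂_h = (140·0.650 + 230·0.211 + 470·0.867)/840 = 0.65121
V̂(p̂_st) = Σ W_h² p̂_h(1−p̂_h)/(n_h−1):
  stratum Small: (140/840)²·0.650·0.350/19 = 0.000332602
  stratum Medium: (230/840)²·0.211·0.789/18 = 0.0006934
  stratum Large: (470/840)²·0.867·0.133/14 = 0.00257858
V̂(p̂_st) = 0.00360458; SE = √V̂ = 0.0600381

p̂_st ≈ 0.6512, SE ≈ 0.0600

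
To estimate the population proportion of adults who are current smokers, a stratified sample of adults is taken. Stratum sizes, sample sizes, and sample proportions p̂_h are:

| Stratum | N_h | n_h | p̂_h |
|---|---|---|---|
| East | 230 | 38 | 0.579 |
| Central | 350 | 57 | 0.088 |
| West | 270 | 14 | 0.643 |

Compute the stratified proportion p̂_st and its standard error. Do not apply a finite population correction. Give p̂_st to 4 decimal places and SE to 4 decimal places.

N = 850; stratum weights W_h = N_h/N.
p̂_st = Σ W_h p̂_h = (230·0.579 + 350·0.088 + 270·0.643)/850 = 0.39715
V̂(p̂_st) = Σ W_h² p̂_h(1−p̂_h)/(n_h−1):
  stratum East: (230/850)²·0.579·0.421/37 = 0.000482366
  stratum Central: (350/850)²·0.088·0.912/56 = 0.00024299
  stratum West: (270/850)²·0.643·0.357/13 = 0.00178166
V̂(p̂_st) = 0.00250702; SE = √V̂ = 0.0500701

p̂_st ≈ 0.3972, SE ≈ 0.0501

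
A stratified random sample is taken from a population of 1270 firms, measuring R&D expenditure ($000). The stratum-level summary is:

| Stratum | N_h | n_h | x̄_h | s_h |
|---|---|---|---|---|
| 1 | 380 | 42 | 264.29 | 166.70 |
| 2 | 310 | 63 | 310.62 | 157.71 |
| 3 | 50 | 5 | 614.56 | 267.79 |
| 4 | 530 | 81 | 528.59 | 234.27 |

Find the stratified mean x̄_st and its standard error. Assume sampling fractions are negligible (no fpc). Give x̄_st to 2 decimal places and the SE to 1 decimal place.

x̄_st ≈ 399.69, SE ≈ 14.9

x̄_st = Σ W_h x̄_h = (380·264.29 + 310·310.62 + 50·614.56 + 530·528.59)/1270 = 399.68748
V̂(x̄_st) = Σ W_h² s_h²/n_h, with W_h = N_h/N and N = 1270:
  stratum 1: (380/1270)²·166.70²/42 = 59.2354
  stratum 2: (310/1270)²·157.71²/63 = 23.5231
  stratum 3: (50/1270)²·267.79²/5 = 22.2306
  stratum 4: (530/1270)²·234.27²/81 = 118.003
V̂(x̄_st) = 222.992
SE(x̄_st) = √222.992 = 14.9329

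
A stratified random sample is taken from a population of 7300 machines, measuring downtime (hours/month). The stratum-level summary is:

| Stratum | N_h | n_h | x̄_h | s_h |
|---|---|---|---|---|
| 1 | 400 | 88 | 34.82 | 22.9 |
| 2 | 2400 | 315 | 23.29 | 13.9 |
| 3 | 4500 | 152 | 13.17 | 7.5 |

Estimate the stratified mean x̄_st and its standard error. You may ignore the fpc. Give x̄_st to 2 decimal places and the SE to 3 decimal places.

x̄_st ≈ 17.68, SE ≈ 0.474

x̄_st = Σ W_h x̄_h = (400·34.82 + 2400·23.29 + 4500·13.17)/7300 = 17.68342
V̂(x̄_st) = Σ W_h² s_h²/n_h, with W_h = N_h/N and N = 7300:
  stratum 1: (400/7300)²·22.9²/88 = 0.0178922
  stratum 2: (2400/7300)²·13.9²/315 = 0.0662973
  stratum 3: (4500/7300)²·7.5²/152 = 0.140624
V̂(x̄_st) = 0.224813
SE(x̄_st) = √0.224813 = 0.474145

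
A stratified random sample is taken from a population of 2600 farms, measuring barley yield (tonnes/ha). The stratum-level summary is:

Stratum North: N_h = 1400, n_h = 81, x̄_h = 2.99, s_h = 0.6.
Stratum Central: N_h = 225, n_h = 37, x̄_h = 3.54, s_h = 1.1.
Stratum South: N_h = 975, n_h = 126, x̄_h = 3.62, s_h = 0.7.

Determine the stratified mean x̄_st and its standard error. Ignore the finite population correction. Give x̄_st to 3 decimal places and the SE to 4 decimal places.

x̄_st ≈ 3.274, SE ≈ 0.0456

x̄_st = Σ W_h x̄_h = (1400·2.99 + 225·3.54 + 975·3.62)/2600 = 3.27385
V̂(x̄_st) = Σ W_h² s_h²/n_h, with W_h = N_h/N and N = 2600:
  stratum North: (1400/2600)²·0.6²/81 = 0.00128863
  stratum Central: (225/2600)²·1.1²/37 = 0.000244907
  stratum South: (975/2600)²·0.7²/126 = 0.000546875
V̂(x̄_st) = 0.00208041
SE(x̄_st) = √0.00208041 = 0.0456115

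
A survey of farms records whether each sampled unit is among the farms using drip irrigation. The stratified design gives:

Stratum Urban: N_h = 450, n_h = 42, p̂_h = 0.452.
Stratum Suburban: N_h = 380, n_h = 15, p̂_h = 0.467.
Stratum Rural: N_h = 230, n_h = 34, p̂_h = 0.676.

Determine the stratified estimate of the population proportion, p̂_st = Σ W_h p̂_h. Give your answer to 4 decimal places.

p̂_st ≈ 0.5060

N = 1060; stratum weights W_h = N_h/N.
p̂_st = Σ W_h p̂_h = (450·0.452 + 380·0.467 + 230·0.676)/1060 = 0.50598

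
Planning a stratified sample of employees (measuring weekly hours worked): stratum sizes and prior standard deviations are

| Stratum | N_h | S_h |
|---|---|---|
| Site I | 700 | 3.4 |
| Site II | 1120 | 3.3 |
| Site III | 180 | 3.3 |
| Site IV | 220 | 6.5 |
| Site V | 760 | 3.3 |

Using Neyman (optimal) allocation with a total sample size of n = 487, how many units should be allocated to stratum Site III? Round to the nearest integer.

Neyman allocation: n_h = n · N_h S_h / Σ N_i S_i, with n = 487.
  stratum Site I: N_h·S_h = 700·3.4 = 2380.00
  stratum Site II: N_h·S_h = 1120·3.3 = 3696.00
  stratum Site III: N_h·S_h = 180·3.3 = 594.00
  stratum Site IV: N_h·S_h = 220·6.5 = 1430.00
  stratum Site V: N_h·S_h = 760·3.3 = 2508.00
Σ N_h S_h = 10608.00
n for stratum Site III = 487·594.00/10608.00 = 27.270 → 27

27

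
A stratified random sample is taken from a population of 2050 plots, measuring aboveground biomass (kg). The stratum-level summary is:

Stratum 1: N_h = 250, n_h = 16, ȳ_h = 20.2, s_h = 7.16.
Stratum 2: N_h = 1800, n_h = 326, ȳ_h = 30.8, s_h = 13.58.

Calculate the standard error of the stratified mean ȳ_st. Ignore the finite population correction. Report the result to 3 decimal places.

V̂(ȳ_st) = Σ W_h² s_h²/n_h, with W_h = N_h/N and N = 2050:
  stratum 1: (250/2050)²·7.16²/16 = 0.0476517
  stratum 2: (1800/2050)²·13.58²/326 = 0.436133
V̂(ȳ_st) = 0.483785
SE(ȳ_st) = √0.483785 = 0.695547

SE(ȳ_st) ≈ 0.696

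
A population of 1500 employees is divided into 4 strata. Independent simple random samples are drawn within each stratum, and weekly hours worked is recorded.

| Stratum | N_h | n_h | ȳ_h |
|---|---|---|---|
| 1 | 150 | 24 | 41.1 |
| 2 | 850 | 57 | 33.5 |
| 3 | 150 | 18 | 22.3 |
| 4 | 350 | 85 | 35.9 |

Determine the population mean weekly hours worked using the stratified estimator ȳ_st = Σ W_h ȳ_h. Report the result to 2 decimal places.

N = Σ N_h = 1500. Stratum weights W_h = N_h/N.
ȳ_st = (150·41.1 + 850·33.5 + 150·22.3 + 350·35.9) / 1500 = 33.7000

ȳ_st ≈ 33.70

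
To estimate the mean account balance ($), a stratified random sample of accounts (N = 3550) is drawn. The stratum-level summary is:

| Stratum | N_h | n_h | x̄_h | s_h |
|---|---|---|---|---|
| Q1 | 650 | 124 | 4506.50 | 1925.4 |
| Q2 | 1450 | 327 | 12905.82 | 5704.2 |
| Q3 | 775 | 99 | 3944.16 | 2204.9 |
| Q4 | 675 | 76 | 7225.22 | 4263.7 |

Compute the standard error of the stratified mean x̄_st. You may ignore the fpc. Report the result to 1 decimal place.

SE(x̄_st) ≈ 169.1

V̂(x̄_st) = Σ W_h² s_h²/n_h, with W_h = N_h/N and N = 3550:
  stratum Q1: (650/3550)²·1925.4²/124 = 1002.28
  stratum Q2: (1450/3550)²·5704.2²/327 = 16600.5
  stratum Q3: (775/3550)²·2204.9²/99 = 2340.4
  stratum Q4: (675/3550)²·4263.7²/76 = 8647.9
V̂(x̄_st) = 28591.1
SE(x̄_st) = √28591.1 = 169.089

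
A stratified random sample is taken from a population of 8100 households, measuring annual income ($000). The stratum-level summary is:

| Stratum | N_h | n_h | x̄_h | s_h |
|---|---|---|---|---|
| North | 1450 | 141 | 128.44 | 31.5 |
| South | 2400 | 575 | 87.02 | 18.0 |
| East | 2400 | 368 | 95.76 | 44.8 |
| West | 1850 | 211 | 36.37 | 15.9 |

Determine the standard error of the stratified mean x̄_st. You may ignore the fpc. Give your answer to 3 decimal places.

V̂(x̄_st) = Σ W_h² s_h²/n_h, with W_h = N_h/N and N = 8100:
  stratum North: (1450/8100)²·31.5²/141 = 0.225511
  stratum South: (2400/8100)²·18.0²/575 = 0.0494686
  stratum East: (2400/8100)²·44.8²/368 = 0.478807
  stratum West: (1850/8100)²·15.9²/211 = 0.0625007
V̂(x̄_st) = 0.816288
SE(x̄_st) = √0.816288 = 0.903486

SE(x̄_st) ≈ 0.903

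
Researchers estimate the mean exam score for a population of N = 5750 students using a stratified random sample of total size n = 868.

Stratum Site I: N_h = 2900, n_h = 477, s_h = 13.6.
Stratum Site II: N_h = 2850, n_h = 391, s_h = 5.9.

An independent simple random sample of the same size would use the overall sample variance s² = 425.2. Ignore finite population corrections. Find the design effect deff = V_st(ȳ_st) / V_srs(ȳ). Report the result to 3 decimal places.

V̂(ȳ_st) = Σ W_h² s_h²/n_h, with W_h = N_h/N and N = 5750:
  stratum Site I: (2900/5750)²·13.6²/477 = 0.0986324
  stratum Site II: (2850/5750)²·5.9²/391 = 0.0218716
V_st = 0.120504
V_srs = s²/n = 425.2/868 = 0.489862
deff = V_st / V_srs = 0.120504/0.489862 = 0.2460

deff ≈ 0.246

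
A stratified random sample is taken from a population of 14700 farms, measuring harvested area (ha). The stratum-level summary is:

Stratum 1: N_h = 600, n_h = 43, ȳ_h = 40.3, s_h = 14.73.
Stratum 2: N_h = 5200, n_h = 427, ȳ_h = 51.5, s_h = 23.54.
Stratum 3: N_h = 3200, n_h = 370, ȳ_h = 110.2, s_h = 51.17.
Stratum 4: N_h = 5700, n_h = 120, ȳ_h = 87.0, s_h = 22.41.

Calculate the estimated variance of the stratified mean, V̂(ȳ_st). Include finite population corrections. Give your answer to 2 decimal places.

V̂(ȳ_st) = Σ W_h² (1 − n_h/N_h) s_h²/n_h, with W_h = N_h/N and N = 14700:
  stratum 1: (600/14700)²·(1 − 43/600)·14.73²/43 = 0.00780385
  stratum 2: (5200/14700)²·(1 − 427/5200)·23.54²/427 = 0.149055
  stratum 3: (3200/14700)²·(1 − 370/3200)·51.17²/370 = 0.296572
  stratum 4: (5700/14700)²·(1 − 120/5700)·22.41²/120 = 0.615995
V̂(ȳ_st) = 1.06943

V̂(ȳ_st) ≈ 1.07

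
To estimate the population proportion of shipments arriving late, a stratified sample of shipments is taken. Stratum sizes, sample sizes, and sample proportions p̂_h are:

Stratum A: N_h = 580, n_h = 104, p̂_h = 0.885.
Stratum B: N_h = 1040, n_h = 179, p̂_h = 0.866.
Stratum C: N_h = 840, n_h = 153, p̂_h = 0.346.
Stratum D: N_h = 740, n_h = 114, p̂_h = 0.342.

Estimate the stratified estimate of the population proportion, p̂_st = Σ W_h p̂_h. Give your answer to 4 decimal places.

N = 3200; stratum weights W_h = N_h/N.
p̂_st = Σ W_h p̂_h = (580·0.885 + 1040·0.866 + 840·0.346 + 740·0.342)/3200 = 0.61177

p̂_st ≈ 0.6118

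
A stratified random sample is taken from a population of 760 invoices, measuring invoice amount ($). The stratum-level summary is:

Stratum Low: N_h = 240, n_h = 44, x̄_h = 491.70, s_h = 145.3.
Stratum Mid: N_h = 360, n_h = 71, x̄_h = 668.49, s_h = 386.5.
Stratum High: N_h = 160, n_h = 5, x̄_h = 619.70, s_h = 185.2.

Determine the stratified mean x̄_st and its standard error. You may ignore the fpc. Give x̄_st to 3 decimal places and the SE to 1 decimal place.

x̄_st ≈ 602.390, SE ≈ 28.7

x̄_st = Σ W_h x̄_h = (240·491.70 + 360·668.49 + 160·619.70)/760 = 602.39000
V̂(x̄_st) = Σ W_h² s_h²/n_h, with W_h = N_h/N and N = 760:
  stratum Low: (240/760)²·145.3²/44 = 47.8491
  stratum Mid: (360/760)²·386.5²/71 = 472.083
  stratum High: (160/760)²·185.2²/5 = 304.036
V̂(x̄_st) = 823.968
SE(x̄_st) = √823.968 = 28.7048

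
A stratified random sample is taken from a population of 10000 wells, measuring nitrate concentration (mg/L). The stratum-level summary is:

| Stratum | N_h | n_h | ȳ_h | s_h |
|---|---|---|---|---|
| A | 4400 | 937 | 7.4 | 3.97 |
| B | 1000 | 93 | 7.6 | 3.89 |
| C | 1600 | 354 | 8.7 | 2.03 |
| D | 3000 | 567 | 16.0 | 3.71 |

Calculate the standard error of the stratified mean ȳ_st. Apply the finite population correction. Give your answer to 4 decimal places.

V̂(ȳ_st) = Σ W_h² (1 − n_h/N_h) s_h²/n_h, with W_h = N_h/N and N = 10000:
  stratum A: (4400/10000)²·(1 − 937/4400)·3.97²/937 = 0.00256299
  stratum B: (1000/10000)²·(1 − 93/1000)·3.89²/93 = 0.00147579
  stratum C: (1600/10000)²·(1 − 354/1600)·2.03²/354 = 0.000232074
  stratum D: (3000/10000)²·(1 − 567/3000)·3.71²/567 = 0.00177185
V̂(ȳ_st) = 0.0060427
SE(ȳ_st) = √0.0060427 = 0.0777348

SE(ȳ_st) ≈ 0.0777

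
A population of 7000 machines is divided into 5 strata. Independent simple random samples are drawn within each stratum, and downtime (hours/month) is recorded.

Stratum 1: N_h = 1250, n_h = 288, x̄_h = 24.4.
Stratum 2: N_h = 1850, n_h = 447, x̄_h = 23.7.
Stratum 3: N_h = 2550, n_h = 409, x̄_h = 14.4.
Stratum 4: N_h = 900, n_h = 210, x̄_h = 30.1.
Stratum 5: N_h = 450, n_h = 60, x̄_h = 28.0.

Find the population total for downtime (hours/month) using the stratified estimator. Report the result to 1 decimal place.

τ̂_st ≈ 150755.0

τ̂_st = Σ N_h x̄_h = 1250·24.4 + 1850·23.7 + 2550·14.4 + 900·30.1 + 450·28.0 = 150755.0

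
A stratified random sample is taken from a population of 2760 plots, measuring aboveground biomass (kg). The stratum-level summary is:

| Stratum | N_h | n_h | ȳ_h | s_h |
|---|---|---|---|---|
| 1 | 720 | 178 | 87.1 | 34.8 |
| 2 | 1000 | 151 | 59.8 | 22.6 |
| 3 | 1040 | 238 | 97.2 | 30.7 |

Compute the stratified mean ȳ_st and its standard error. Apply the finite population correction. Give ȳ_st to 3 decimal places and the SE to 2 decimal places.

ȳ_st = Σ W_h ȳ_h = (720·87.1 + 1000·59.8 + 1040·97.2)/2760 = 81.01449
V̂(ȳ_st) = Σ W_h² (1 − n_h/N_h) s_h²/n_h, with W_h = N_h/N and N = 2760:
  stratum 1: (720/2760)²·(1 − 178/720)·34.8²/178 = 0.34854
  stratum 2: (1000/2760)²·(1 − 151/1000)·22.6²/151 = 0.37699
  stratum 3: (1040/2760)²·(1 − 238/1040)·30.7²/238 = 0.4336
V̂(ȳ_st) = 1.15913
SE(ȳ_st) = √1.15913 = 1.07663

ȳ_st ≈ 81.014, SE ≈ 1.08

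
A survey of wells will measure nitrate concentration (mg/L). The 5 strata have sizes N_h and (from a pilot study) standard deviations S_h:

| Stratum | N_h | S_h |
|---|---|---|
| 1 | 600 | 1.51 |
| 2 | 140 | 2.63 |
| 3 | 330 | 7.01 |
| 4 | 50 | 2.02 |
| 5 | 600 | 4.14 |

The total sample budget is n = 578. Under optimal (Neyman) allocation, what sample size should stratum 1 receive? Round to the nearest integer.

85

Neyman allocation: n_h = n · N_h S_h / Σ N_i S_i, with n = 578.
  stratum 1: N_h·S_h = 600·1.51 = 906.00
  stratum 2: N_h·S_h = 140·2.63 = 368.20
  stratum 3: N_h·S_h = 330·7.01 = 2313.30
  stratum 4: N_h·S_h = 50·2.02 = 101.00
  stratum 5: N_h·S_h = 600·4.14 = 2484.00
Σ N_h S_h = 6172.50
n for stratum 1 = 578·906.00/6172.50 = 84.839 → 85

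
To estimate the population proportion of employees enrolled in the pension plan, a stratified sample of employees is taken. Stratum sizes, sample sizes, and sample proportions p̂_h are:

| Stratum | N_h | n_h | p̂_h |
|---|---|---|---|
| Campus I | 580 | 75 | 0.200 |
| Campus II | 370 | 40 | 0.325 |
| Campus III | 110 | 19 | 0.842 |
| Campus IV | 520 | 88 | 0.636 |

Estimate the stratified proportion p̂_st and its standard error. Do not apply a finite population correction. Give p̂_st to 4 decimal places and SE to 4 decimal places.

p̂_st ≈ 0.4175, SE ≈ 0.0304

N = 1580; stratum weights W_h = N_h/N.
p̂_st = Σ W_h p̂_h = (580·0.200 + 370·0.325 + 110·0.842 + 520·0.636)/1580 = 0.41746
V̂(p̂_st) = Σ W_h² p̂_h(1−p̂_h)/(n_h−1):
  stratum Campus I: (580/1580)²·0.200·0.800/74 = 0.00029136
  stratum Campus II: (370/1580)²·0.325·0.675/39 = 0.000308469
  stratum Campus III: (110/1580)²·0.842·0.158/18 = 3.58235e-05
  stratum Campus IV: (520/1580)²·0.636·0.364/87 = 0.000288225
V̂(p̂_st) = 0.000923878; SE = √V̂ = 0.0303954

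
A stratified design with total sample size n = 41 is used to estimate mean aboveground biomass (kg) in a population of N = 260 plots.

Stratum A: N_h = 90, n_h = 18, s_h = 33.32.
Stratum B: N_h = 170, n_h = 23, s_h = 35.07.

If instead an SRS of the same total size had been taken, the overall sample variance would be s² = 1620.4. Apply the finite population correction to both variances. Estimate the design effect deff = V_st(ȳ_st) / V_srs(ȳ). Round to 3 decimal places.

deff ≈ 0.771

V̂(ȳ_st) = Σ W_h² (1 − n_h/N_h) s_h²/n_h, with W_h = N_h/N and N = 260:
  stratum A: (90/260)²·(1 − 18/90)·33.32²/18 = 5.91243
  stratum B: (170/260)²·(1 − 23/170)·35.07²/23 = 19.768
V_st = 25.6805
V_srs = (1 − 41/260)·1620.4/41 = 33.2896
deff = V_st / V_srs = 25.6805/33.2896 = 0.7714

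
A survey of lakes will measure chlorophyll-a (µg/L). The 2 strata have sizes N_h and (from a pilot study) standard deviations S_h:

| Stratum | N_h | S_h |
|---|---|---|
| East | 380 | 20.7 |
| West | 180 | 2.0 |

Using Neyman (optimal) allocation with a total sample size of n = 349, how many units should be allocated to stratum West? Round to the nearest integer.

Neyman allocation: n_h = n · N_h S_h / Σ N_i S_i, with n = 349.
  stratum East: N_h·S_h = 380·20.7 = 7866.00
  stratum West: N_h·S_h = 180·2.0 = 360.00
Σ N_h S_h = 8226.00
n for stratum West = 349·360.00/8226.00 = 15.274 → 15

15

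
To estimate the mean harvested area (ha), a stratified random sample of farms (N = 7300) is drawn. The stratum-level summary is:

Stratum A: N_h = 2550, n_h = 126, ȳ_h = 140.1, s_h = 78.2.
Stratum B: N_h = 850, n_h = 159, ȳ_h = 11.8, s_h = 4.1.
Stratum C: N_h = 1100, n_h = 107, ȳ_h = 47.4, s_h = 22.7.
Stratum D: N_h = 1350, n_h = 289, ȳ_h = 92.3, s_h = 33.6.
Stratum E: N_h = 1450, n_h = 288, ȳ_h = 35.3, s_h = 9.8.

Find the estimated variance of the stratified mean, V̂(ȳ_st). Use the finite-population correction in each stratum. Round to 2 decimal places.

V̂(ȳ_st) ≈ 5.84

V̂(ȳ_st) = Σ W_h² (1 − n_h/N_h) s_h²/n_h, with W_h = N_h/N and N = 7300:
  stratum A: (2550/7300)²·(1 − 126/2550)·78.2²/126 = 5.6295
  stratum B: (850/7300)²·(1 − 159/850)·4.1²/159 = 0.00116526
  stratum C: (1100/7300)²·(1 − 107/1100)·22.7²/107 = 0.0987107
  stratum D: (1350/7300)²·(1 − 289/1350)·33.6²/289 = 0.104999
  stratum E: (1450/7300)²·(1 − 288/1450)·9.8²/288 = 0.0105436
V̂(ȳ_st) = 5.84492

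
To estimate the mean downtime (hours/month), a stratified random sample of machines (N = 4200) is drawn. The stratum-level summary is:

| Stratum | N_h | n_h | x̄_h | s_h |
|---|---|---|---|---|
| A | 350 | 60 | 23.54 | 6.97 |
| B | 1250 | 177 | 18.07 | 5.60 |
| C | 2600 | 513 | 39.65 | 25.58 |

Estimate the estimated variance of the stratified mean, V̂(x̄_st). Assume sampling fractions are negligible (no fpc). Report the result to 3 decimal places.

V̂(x̄_st) = Σ W_h² s_h²/n_h, with W_h = N_h/N and N = 4200:
  stratum A: (350/4200)²·6.97²/60 = 0.00562279
  stratum B: (1250/4200)²·5.60²/177 = 0.0156937
  stratum C: (2600/4200)²·25.58²/513 = 0.488801
V̂(x̄_st) = 0.510117

V̂(x̄_st) ≈ 0.510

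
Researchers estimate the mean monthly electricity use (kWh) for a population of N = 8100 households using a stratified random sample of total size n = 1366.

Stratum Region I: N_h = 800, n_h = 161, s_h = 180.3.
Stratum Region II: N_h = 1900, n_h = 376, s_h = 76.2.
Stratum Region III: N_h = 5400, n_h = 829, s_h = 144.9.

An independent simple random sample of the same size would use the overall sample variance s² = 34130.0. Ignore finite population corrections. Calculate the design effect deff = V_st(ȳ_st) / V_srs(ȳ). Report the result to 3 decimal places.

deff ≈ 0.563

V̂(ȳ_st) = Σ W_h² s_h²/n_h, with W_h = N_h/N and N = 8100:
  stratum Region I: (800/8100)²·180.3²/161 = 1.96959
  stratum Region II: (1900/8100)²·76.2²/376 = 0.849688
  stratum Region III: (5400/8100)²·144.9²/829 = 11.2564
V_st = 14.0757
V_srs = s²/n = 34130.0/1366 = 24.9854
deff = V_st / V_srs = 14.0757/24.9854 = 0.5634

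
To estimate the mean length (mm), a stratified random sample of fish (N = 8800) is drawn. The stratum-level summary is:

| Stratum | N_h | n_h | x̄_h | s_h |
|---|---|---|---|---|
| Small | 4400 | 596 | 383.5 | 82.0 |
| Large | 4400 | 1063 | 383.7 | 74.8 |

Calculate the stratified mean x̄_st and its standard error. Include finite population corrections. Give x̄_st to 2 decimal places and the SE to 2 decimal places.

x̄_st ≈ 383.60, SE ≈ 1.85

x̄_st = Σ W_h x̄_h = (4400·383.5 + 4400·383.7)/8800 = 383.60000
V̂(x̄_st) = Σ W_h² (1 − n_h/N_h) s_h²/n_h, with W_h = N_h/N and N = 8800:
  stratum Small: (4400/8800)²·(1 − 596/4400)·82.0²/596 = 2.43842
  stratum Large: (4400/8800)²·(1 − 1063/4400)·74.8²/1063 = 0.997961
V̂(x̄_st) = 3.43639
SE(x̄_st) = √3.43639 = 1.85375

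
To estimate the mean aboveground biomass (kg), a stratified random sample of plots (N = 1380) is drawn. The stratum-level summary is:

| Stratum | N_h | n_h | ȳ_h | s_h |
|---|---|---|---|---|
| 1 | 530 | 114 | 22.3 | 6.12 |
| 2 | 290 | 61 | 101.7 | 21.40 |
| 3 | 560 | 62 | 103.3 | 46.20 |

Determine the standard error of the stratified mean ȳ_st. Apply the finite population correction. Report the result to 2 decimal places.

SE(ȳ_st) ≈ 2.31

V̂(ȳ_st) = Σ W_h² (1 − n_h/N_h) s_h²/n_h, with W_h = N_h/N and N = 1380:
  stratum 1: (530/1380)²·(1 − 114/530)·6.12²/114 = 0.0380372
  stratum 2: (290/1380)²·(1 − 61/290)·21.40²/61 = 0.261802
  stratum 3: (560/1380)²·(1 − 62/560)·46.20²/62 = 5.0414
V̂(ȳ_st) = 5.34124
SE(ȳ_st) = √5.34124 = 2.31111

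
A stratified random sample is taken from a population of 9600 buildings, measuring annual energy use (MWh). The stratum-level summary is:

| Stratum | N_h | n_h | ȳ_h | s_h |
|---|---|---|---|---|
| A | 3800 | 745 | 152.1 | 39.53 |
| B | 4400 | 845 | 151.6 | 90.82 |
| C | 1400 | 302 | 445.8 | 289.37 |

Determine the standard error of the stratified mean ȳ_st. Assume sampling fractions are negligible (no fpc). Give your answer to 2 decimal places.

SE(ȳ_st) ≈ 2.88

V̂(ȳ_st) = Σ W_h² s_h²/n_h, with W_h = N_h/N and N = 9600:
  stratum A: (3800/9600)²·39.53²/745 = 0.328641
  stratum B: (4400/9600)²·90.82²/845 = 2.05054
  stratum C: (1400/9600)²·289.37²/302 = 5.89676
V̂(ȳ_st) = 8.27595
SE(ȳ_st) = √8.27595 = 2.87679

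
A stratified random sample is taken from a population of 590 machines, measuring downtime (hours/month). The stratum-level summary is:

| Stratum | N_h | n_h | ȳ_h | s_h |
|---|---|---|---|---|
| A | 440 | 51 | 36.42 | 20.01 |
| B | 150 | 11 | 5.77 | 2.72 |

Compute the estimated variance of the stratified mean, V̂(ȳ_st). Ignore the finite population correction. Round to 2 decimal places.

V̂(ȳ_st) = Σ W_h² s_h²/n_h, with W_h = N_h/N and N = 590:
  stratum A: (440/590)²·20.01²/51 = 4.36642
  stratum B: (150/590)²·2.72²/11 = 0.0434734
V̂(ȳ_st) = 4.40989

V̂(ȳ_st) ≈ 4.41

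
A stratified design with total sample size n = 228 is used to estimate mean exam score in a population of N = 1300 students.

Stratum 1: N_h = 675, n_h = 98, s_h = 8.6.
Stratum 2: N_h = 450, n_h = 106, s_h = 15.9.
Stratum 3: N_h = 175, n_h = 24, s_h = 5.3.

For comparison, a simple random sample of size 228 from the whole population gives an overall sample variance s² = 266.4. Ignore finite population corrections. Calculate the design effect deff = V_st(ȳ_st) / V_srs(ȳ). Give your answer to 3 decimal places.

deff ≈ 0.437

V̂(ȳ_st) = Σ W_h² s_h²/n_h, with W_h = N_h/N and N = 1300:
  stratum 1: (675/1300)²·8.6²/98 = 0.203466
  stratum 2: (450/1300)²·15.9²/106 = 0.285777
  stratum 3: (175/1300)²·5.3²/24 = 0.0212095
V_st = 0.510452
V_srs = s²/n = 266.4/228 = 1.16842
deff = V_st / V_srs = 0.510452/1.16842 = 0.4369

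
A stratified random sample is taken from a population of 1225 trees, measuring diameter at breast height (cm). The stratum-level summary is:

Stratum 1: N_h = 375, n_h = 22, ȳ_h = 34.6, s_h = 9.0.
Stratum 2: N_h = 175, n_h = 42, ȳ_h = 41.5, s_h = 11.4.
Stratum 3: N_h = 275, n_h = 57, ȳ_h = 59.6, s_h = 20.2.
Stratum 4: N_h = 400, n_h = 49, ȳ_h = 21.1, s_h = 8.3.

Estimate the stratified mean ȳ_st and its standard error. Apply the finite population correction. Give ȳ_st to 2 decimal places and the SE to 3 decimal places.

ȳ_st = Σ W_h ȳ_h = (375·34.6 + 175·41.5 + 275·59.6 + 400·21.1)/1225 = 36.78980
V̂(ȳ_st) = Σ W_h² (1 − n_h/N_h) s_h²/n_h, with W_h = N_h/N and N = 1225:
  stratum 1: (375/1225)²·(1 − 22/375)·9.0²/22 = 0.324785
  stratum 2: (175/1225)²·(1 − 42/175)·11.4²/42 = 0.047993
  stratum 3: (275/1225)²·(1 − 57/275)·20.2²/57 = 0.285986
  stratum 4: (400/1225)²·(1 − 49/400)·8.3²/49 = 0.131539
V̂(ȳ_st) = 0.790303
SE(ȳ_st) = √0.790303 = 0.88899

ȳ_st ≈ 36.79, SE ≈ 0.889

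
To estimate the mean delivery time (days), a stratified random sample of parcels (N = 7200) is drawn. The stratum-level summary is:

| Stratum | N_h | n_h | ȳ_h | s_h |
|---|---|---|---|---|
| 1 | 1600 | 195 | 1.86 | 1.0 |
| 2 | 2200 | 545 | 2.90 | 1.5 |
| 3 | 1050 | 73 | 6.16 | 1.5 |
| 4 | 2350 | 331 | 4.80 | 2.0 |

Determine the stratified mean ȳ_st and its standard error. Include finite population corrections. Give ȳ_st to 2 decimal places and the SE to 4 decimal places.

ȳ_st ≈ 3.76, SE ≈ 0.0472

ȳ_st = Σ W_h ȳ_h = (1600·1.86 + 2200·2.90 + 1050·6.16 + 2350·4.80)/7200 = 3.76444
V̂(ȳ_st) = Σ W_h² (1 − n_h/N_h) s_h²/n_h, with W_h = N_h/N and N = 7200:
  stratum 1: (1600/7200)²·(1 − 195/1600)·1.0²/195 = 0.000222381
  stratum 2: (2200/7200)²·(1 − 545/2200)·1.5²/545 = 0.000289962
  stratum 3: (1050/7200)²·(1 − 73/1050)·1.5²/73 = 0.000609928
  stratum 4: (2350/7200)²·(1 − 331/2350)·2.0²/331 = 0.00110604
V̂(ȳ_st) = 0.00222831
SE(ȳ_st) = √0.00222831 = 0.047205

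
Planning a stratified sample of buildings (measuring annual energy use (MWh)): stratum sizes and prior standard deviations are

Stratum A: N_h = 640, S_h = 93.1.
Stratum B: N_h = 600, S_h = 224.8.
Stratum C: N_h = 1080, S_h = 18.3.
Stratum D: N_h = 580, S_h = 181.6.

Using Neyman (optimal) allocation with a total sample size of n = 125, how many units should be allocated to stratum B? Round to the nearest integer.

Neyman allocation: n_h = n · N_h S_h / Σ N_i S_i, with n = 125.
  stratum A: N_h·S_h = 640·93.1 = 59584.00
  stratum B: N_h·S_h = 600·224.8 = 134880.00
  stratum C: N_h·S_h = 1080·18.3 = 19764.00
  stratum D: N_h·S_h = 580·181.6 = 105328.00
Σ N_h S_h = 319556.00
n for stratum B = 125·134880.00/319556.00 = 52.761 → 53

53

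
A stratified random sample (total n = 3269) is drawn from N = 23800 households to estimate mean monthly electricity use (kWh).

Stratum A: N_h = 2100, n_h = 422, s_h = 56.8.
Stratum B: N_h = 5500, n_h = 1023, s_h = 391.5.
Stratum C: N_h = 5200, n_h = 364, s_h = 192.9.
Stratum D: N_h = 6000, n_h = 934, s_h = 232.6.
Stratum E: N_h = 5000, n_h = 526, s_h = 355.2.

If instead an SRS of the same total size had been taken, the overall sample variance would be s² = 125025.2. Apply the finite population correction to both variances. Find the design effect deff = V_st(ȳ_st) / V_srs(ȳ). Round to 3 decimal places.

deff ≈ 0.718

V̂(ȳ_st) = Σ W_h² (1 − n_h/N_h) s_h²/n_h, with W_h = N_h/N and N = 23800:
  stratum A: (2100/23800)²·(1 − 422/2100)·56.8²/422 = 0.04756
  stratum B: (5500/23800)²·(1 − 1023/5500)·391.5²/1023 = 6.51304
  stratum C: (5200/23800)²·(1 − 364/5200)·192.9²/364 = 4.53836
  stratum D: (6000/23800)²·(1 − 934/6000)·232.6²/934 = 3.10839
  stratum E: (5000/23800)²·(1 − 526/5000)·355.2²/526 = 9.47267
V_st = 23.68
V_srs = (1 − 3269/23800)·125025.2/3269 = 32.9925
deff = V_st / V_srs = 23.68/32.9925 = 0.7177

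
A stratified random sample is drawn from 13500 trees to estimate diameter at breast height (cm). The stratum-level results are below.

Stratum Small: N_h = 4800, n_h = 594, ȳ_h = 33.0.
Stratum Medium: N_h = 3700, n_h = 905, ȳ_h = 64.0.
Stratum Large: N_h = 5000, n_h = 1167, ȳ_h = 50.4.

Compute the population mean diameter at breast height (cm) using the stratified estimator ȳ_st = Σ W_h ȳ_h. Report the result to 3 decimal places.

N = Σ N_h = 13500. Stratum weights W_h = N_h/N.
ȳ_st = (4800·33.0 + 3700·64.0 + 5000·50.4) / 13500 = 47.94074

ȳ_st ≈ 47.941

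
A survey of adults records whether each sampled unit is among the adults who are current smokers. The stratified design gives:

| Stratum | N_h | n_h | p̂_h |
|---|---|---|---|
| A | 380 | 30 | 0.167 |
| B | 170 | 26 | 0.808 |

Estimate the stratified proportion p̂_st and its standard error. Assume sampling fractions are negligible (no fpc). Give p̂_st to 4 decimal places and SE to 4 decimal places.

N = 550; stratum weights W_h = N_h/N.
p̂_st = Σ W_h p̂_h = (380·0.167 + 170·0.808)/550 = 0.36513
V̂(p̂_st) = Σ W_h² p̂_h(1−p̂_h)/(n_h−1):
  stratum A: (380/550)²·0.167·0.833/29 = 0.00228984
  stratum B: (170/550)²·0.808·0.192/25 = 0.00059285
V̂(p̂_st) = 0.00288269; SE = √V̂ = 0.0536907

p̂_st ≈ 0.3651, SE ≈ 0.0537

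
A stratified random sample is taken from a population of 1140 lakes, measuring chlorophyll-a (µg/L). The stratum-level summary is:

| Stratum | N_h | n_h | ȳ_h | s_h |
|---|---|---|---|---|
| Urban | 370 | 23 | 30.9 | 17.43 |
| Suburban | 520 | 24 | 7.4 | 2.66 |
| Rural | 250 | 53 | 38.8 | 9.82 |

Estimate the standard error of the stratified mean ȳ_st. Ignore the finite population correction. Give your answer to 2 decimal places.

SE(ȳ_st) ≈ 1.24

V̂(ȳ_st) = Σ W_h² s_h²/n_h, with W_h = N_h/N and N = 1140:
  stratum Urban: (370/1140)²·17.43²/23 = 1.39143
  stratum Suburban: (520/1140)²·2.66²/24 = 0.0613407
  stratum Rural: (250/1140)²·9.82²/53 = 0.0875019
V̂(ȳ_st) = 1.54027
SE(ȳ_st) = √1.54027 = 1.24108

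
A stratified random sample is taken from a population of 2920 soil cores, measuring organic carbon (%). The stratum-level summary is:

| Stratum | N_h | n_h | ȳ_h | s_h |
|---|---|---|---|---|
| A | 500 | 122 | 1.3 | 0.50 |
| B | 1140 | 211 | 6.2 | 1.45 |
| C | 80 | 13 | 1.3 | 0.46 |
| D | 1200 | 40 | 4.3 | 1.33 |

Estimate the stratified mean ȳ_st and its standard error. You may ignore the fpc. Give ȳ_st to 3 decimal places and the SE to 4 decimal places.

ȳ_st = Σ W_h ȳ_h = (500·1.3 + 1140·6.2 + 80·1.3 + 1200·4.3)/2920 = 4.44589
V̂(ȳ_st) = Σ W_h² s_h²/n_h, with W_h = N_h/N and N = 2920:
  stratum A: (500/2920)²·0.50²/122 = 6.00834e-05
  stratum B: (1140/2920)²·1.45²/211 = 0.00151879
  stratum C: (80/2920)²·0.46²/13 = 1.22176e-05
  stratum D: (1200/2920)²·1.33²/40 = 0.00746862
V̂(ȳ_st) = 0.00905971
SE(ȳ_st) = √0.00905971 = 0.0951825

ȳ_st ≈ 4.446, SE ≈ 0.0952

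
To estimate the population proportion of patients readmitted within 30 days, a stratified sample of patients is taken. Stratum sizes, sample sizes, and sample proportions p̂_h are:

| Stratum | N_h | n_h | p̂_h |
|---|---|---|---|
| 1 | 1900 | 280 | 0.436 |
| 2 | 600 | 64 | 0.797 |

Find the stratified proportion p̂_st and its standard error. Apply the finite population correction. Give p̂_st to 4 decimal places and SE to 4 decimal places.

N = 2500; stratum weights W_h = N_h/N.
p̂_st = Σ W_h p̂_h = (1900·0.436 + 600·0.797)/2500 = 0.52264
V̂(p̂_st) = Σ W_h² (1 − n_h/N_h) p̂_h(1−p̂_h)/(n_h−1):
  stratum 1: (1900/2500)²·(1 − 280/1900)·0.436·0.564/279 = 0.00043406
  stratum 2: (600/2500)²·(1 − 64/600)·0.797·0.203/63 = 0.000132145
V̂(p̂_st) = 0.000566205; SE = √V̂ = 0.0237951

p̂_st ≈ 0.5226, SE ≈ 0.0238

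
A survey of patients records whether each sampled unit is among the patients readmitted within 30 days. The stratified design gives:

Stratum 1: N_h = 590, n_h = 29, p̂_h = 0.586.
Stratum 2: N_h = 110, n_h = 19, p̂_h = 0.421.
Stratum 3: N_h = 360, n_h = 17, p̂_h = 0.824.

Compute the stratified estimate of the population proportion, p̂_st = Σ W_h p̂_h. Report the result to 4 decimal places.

p̂_st ≈ 0.6497

N = 1060; stratum weights W_h = N_h/N.
p̂_st = Σ W_h p̂_h = (590·0.586 + 110·0.421 + 360·0.824)/1060 = 0.64971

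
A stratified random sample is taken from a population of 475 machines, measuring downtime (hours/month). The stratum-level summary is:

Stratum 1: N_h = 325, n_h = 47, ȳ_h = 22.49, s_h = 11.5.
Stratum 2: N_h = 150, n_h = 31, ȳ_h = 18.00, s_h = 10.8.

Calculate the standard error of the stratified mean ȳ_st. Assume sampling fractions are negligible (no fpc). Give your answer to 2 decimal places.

SE(ȳ_st) ≈ 1.30

V̂(ȳ_st) = Σ W_h² s_h²/n_h, with W_h = N_h/N and N = 475:
  stratum 1: (325/475)²·11.5²/47 = 1.31728
  stratum 2: (150/475)²·10.8²/31 = 0.375216
V̂(ȳ_st) = 1.69249
SE(ȳ_st) = √1.69249 = 1.30096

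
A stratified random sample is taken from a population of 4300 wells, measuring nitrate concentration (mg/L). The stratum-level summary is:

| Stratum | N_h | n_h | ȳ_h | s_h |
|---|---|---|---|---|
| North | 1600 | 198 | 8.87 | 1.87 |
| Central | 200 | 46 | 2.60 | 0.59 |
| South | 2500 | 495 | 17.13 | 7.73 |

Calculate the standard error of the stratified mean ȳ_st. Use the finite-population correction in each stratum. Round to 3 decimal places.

V̂(ȳ_st) = Σ W_h² (1 − n_h/N_h) s_h²/n_h, with W_h = N_h/N and N = 4300:
  stratum North: (1600/4300)²·(1 − 198/1600)·1.87²/198 = 0.00214264
  stratum Central: (200/4300)²·(1 − 46/200)·0.59²/46 = 1.26055e-05
  stratum South: (2500/4300)²·(1 − 495/2500)·7.73²/495 = 0.0327244
V̂(ȳ_st) = 0.0348796
SE(ȳ_st) = √0.0348796 = 0.186761

SE(ȳ_st) ≈ 0.187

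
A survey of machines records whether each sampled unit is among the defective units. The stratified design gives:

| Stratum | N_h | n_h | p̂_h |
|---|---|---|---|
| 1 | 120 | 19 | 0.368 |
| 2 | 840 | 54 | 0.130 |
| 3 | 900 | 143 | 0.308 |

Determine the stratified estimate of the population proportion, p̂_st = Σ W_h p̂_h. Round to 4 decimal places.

N = 1860; stratum weights W_h = N_h/N.
p̂_st = Σ W_h p̂_h = (120·0.368 + 840·0.130 + 900·0.308)/1860 = 0.23148

p̂_st ≈ 0.2315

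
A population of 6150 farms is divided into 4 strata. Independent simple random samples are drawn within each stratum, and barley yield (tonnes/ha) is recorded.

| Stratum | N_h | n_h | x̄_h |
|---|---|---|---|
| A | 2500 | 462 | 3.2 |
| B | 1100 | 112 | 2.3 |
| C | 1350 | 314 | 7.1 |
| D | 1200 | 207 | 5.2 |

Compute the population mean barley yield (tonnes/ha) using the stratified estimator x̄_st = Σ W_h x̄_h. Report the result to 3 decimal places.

N = Σ N_h = 6150. Stratum weights W_h = N_h/N.
x̄_st = (2500·3.2 + 1100·2.3 + 1350·7.1 + 1200·5.2) / 6150 = 4.28537

x̄_st ≈ 4.285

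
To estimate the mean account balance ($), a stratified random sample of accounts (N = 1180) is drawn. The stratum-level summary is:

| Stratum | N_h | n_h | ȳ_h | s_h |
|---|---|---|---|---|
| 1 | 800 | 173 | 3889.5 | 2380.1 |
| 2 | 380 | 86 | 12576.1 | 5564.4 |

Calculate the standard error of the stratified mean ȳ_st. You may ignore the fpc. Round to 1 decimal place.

SE(ȳ_st) ≈ 228.9

V̂(ȳ_st) = Σ W_h² s_h²/n_h, with W_h = N_h/N and N = 1180:
  stratum 1: (800/1180)²·2380.1²/173 = 15050.8
  stratum 2: (380/1180)²·5564.4²/86 = 37337.2
V̂(ȳ_st) = 52388
SE(ȳ_st) = √52388 = 228.884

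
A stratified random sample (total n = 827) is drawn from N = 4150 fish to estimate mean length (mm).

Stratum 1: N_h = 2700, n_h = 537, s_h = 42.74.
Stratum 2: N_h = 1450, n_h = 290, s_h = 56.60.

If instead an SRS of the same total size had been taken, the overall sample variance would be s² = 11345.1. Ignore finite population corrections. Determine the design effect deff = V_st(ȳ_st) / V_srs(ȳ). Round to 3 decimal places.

V̂(ȳ_st) = Σ W_h² s_h²/n_h, with W_h = N_h/N and N = 4150:
  stratum 1: (2700/4150)²·42.74²/537 = 1.43988
  stratum 2: (1450/4150)²·56.60²/290 = 1.34857
V_st = 2.78845
V_srs = s²/n = 11345.1/827 = 13.7184
deff = V_st / V_srs = 2.78845/13.7184 = 0.2033

deff ≈ 0.203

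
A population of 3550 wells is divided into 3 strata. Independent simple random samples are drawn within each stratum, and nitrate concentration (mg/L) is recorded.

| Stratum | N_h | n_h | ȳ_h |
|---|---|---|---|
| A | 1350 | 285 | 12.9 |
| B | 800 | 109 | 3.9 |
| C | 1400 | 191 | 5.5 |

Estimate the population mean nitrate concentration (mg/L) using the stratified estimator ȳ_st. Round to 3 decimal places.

N = Σ N_h = 3550. Stratum weights W_h = N_h/N.
ȳ_st = (1350·12.9 + 800·3.9 + 1400·5.5) / 3550 = 7.95352

ȳ_st ≈ 7.954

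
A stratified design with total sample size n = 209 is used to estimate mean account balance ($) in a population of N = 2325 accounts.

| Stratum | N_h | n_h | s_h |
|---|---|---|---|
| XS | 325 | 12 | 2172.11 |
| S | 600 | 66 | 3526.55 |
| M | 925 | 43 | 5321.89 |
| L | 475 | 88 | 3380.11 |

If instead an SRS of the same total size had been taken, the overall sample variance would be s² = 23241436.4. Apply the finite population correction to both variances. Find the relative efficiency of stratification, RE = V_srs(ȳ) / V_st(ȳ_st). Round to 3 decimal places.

RE ≈ 0.827

V̂(ȳ_st) = Σ W_h² (1 − n_h/N_h) s_h²/n_h, with W_h = N_h/N and N = 2325:
  stratum XS: (325/2325)²·(1 − 12/325)·2172.11²/12 = 7398.85
  stratum S: (600/2325)²·(1 − 66/600)·3526.55²/66 = 11168.7
  stratum M: (925/2325)²·(1 − 43/925)·5321.89²/43 = 99409.5
  stratum L: (475/2325)²·(1 − 88/475)·3380.11²/88 = 4415.07
V_st = 122392
V_srs = (1 − 209/2325)·23241436.4/209 = 101207
Relative efficiency = V_srs / V_st = 101207/122392 = 0.8269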